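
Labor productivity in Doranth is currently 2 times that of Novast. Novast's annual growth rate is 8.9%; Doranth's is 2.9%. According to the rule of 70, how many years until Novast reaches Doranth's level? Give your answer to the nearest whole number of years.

12 years

The growth-rate gap is 8.9% − 2.9% = 6 percentage points.
So the ratio between them halves every 70/6 ≈ 11.67 years.
A 2 times gap closes after 1 halving: 1 × 11.67 ≈ 12 years.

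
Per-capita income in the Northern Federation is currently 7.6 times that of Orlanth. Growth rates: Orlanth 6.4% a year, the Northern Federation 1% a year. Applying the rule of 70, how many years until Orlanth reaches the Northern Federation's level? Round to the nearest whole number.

The growth-rate gap is 6.4% − 1% = 5.4 percentage points.
So the ratio between them halves every 70/5.4 ≈ 12.96 years.
A 7.6 times gap takes log₂(7.6) ≈ 2.93 halvings to close: 2.93 × 12.96 ≈ 38 years.

38 years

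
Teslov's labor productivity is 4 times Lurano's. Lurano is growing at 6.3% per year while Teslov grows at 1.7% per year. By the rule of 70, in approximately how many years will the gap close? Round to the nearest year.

30 years

Lurano gains on Teslov at 6.3% − 1.7% = 4.6 points a year.
At that relative rate the gap halves every 70/4.6 ≈ 15.22 years.
A 4 times gap closes after 2 halvings: 2 × 15.22 ≈ 30 years.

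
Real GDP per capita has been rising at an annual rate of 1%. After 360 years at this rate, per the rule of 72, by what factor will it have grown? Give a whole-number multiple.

32 times

Doubling time ≈ 72/1 = 72.00 years.
360/72.00 ≈ 5 doublings, so about 2^5 = 32×.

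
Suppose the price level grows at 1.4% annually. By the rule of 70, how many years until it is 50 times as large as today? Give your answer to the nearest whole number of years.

≈ 282 years

At 1.4% it doubles every 70/1.4 ≈ 50.00 years.
Reaching 50× takes log₂(50) ≈ 5.64 doublings.
5.64 × 50.00 ≈ 282 years.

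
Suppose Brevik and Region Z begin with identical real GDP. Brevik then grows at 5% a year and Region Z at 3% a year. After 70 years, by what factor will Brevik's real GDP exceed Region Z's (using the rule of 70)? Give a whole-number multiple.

4 times

Only the 2-point difference matters.
70/2 ≈ 35.00 years per doubling of the ratio; 70 years gives 2.00 doublings, so ≈ 4×.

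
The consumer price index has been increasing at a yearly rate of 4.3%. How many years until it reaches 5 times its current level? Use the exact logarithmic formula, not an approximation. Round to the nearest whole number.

38 years

t = ln(5) / ln(1 + 0.043) = 1.6094 / 0.042101 ≈ 38.23.
≈ 38 years.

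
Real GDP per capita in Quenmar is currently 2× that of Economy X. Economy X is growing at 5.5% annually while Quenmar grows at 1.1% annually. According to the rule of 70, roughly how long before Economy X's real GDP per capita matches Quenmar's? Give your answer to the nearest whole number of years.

16 years

The growth-rate gap is 5.5% − 1.1% = 4.4 percentage points.
So the ratio between them halves every 70/4.4 ≈ 15.91 years.
A 2× gap closes after 1 halving: 1 × 15.91 ≈ 16 years.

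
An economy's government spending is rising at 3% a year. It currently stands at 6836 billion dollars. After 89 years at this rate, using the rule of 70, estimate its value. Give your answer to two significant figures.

It doubles every 70/3 ≈ 23.33 years, so 89 years is 3.81 doublings.
2^3.81 ≈ 14.03; 6836 × 14.03 ≈ 96000 billion dollars.

around 96000 billion dollars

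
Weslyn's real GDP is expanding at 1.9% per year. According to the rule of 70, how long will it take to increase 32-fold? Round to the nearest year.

around 184 years

One doubling takes 70/1.9 = 36.84 years.
Getting to 32× needs 5 doublings: 5 × 36.84 ≈ 184 years.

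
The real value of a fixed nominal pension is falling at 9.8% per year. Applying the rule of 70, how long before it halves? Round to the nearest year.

Falling at 9.8%, it halves about every 70/9.8 = 7.14 years.

about 7 years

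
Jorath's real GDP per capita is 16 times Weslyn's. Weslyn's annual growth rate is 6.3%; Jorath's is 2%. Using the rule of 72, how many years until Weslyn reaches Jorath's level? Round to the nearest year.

What matters is the difference: 4.3 pp.
Rule of 72 on the gap: the ratio halves every 72/4.3 ≈ 16.74 years.
A 16 times gap closes after 4 halvings: 4 × 16.74 ≈ 67 years.

≈ 67 years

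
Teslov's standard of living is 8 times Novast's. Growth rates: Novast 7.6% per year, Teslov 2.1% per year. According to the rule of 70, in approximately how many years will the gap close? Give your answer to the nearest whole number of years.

The growth-rate gap is 7.6% − 2.1% = 5.5 percentage points.
So the ratio between them halves every 70/5.5 ≈ 12.73 years.
An 8 times gap closes after 3 halvings: 3 × 12.73 ≈ 38 years.

≈ 38 years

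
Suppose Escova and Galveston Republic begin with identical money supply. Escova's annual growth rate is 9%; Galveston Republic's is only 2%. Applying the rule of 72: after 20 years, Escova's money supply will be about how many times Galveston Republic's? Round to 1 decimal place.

Rate gap = 9% − 2% = 7 points.
The ratio doubles every 72/7 ≈ 10.29 years.
20/10.29 ≈ 1.94 doublings → ratio ≈ 2^1.94 ≈ 3.8.

around 3.8 times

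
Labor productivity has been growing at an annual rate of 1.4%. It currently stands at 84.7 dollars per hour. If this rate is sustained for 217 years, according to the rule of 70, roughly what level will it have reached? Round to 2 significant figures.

around 1700 dollars per hour

It doubles every 70/1.4 ≈ 50.00 years, so 217 years is 4.34 doublings.
2^4.34 ≈ 20.25; 84.7 × 20.25 ≈ 1700 dollars per hour.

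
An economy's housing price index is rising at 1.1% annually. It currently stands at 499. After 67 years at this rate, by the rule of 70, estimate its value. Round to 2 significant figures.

around 1000

Doubling time ≈ 70/1.1 = 63.64 years.
67 years is 67/63.64 ≈ 1.05 doublings, a factor of 2^1.05 ≈ 2.07.
499 × 2.07 ≈ 1000.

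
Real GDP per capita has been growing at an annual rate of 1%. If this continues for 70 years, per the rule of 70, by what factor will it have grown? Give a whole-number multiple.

2 times

At 1% one doubling takes ≈ 70.00 years; 70 years is 1 of them, so ×2.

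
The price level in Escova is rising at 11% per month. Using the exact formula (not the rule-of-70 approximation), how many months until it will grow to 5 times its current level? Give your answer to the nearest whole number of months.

t = ln(5) / ln(1 + 0.11) = 1.6094 / 0.104360 ≈ 15.42.
≈ 15 months.

15 months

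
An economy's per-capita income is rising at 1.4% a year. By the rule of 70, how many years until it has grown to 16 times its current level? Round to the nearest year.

Doubling time ≈ 70/1.4 = 50.00 years.
16 = 2^4, so 4 doublings → 200 years.

about 200 years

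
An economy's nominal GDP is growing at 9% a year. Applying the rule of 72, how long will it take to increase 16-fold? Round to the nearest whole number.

about 32 years

Doubling time ≈ 72/9 = 8.00 years.
16× is 4 doublings, so 4 × 8.00 ≈ 32 years.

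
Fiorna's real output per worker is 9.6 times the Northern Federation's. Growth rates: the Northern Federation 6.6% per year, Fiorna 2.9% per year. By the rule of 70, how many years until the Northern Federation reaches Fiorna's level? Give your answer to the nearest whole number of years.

What matters is the difference: 3.7 pp.
Rule of 70 on the gap: the ratio halves every 70/3.7 ≈ 18.92 years.
A 9.6 times gap takes log₂(9.6) ≈ 3.26 halvings to close: 3.26 × 18.92 ≈ 62 years.

about 62 years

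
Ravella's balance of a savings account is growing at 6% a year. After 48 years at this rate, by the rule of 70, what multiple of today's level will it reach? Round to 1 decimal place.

approximately 17.3 times

Doubles every ≈ 11.67 years (70/6).
48 years is 4.11 doublings; 2^4.11 ≈ 17.3×.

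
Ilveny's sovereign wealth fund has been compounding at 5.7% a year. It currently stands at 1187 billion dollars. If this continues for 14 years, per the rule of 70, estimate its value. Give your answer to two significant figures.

Doubling time ≈ 70/5.7 = 12.28 years.
14 years is 14/12.28 ≈ 1.14 doublings, a factor of 2^1.14 ≈ 2.20.
1187 × 2.20 ≈ 2600 billion dollars.

2600 billion dollars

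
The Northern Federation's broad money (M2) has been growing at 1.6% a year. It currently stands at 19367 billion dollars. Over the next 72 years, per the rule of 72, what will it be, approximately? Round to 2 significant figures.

59000 billion dollars

Doubling time ≈ 72/1.6 = 45.00 years.
72 years is 72/45.00 ≈ 1.60 doublings, a factor of 2^1.60 ≈ 3.03.
19367 × 3.03 ≈ 59000 billion dollars.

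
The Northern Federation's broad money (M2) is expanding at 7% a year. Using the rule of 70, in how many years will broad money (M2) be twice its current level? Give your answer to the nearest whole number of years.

approximately 10 years

At 7%, doubling takes about 70/7 = 10.00 years.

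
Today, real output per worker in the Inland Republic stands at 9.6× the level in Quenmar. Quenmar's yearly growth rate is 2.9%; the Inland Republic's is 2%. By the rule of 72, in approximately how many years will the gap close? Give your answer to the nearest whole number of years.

The growth-rate gap is 2.9% − 2% = 0.9 percentage points.
So the ratio between them halves every 72/0.9 ≈ 80.00 years.
A 9.6× gap takes log₂(9.6) ≈ 3.26 halvings to close: 3.26 × 80.00 ≈ 261 years.

roughly 261 years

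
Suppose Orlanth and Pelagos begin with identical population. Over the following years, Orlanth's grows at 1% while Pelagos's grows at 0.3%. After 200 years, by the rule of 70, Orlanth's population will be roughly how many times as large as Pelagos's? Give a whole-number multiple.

Orlanth pulls ahead at 0.7 pp per year, so the ratio doubles every 70/0.7 ≈ 100.00 years.
In 200 years that's 2.00 doublings: 2^2.00 ≈ 4.

roughly 4 times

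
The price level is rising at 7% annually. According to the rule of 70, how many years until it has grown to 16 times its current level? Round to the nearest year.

One doubling takes 70/7 = 10.00 years.
Getting to 16× needs 4 doublings: 4 × 10.00 ≈ 40 years.

roughly 40 years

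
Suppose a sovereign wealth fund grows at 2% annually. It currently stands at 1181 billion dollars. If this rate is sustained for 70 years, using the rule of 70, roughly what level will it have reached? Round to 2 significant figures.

Doubling time ≈ 70/2 = 35.00 years.
70 years is 70/35.00 ≈ 2.00 doublings, a factor of 2^2.00 ≈ 4.00.
1181 × 4.00 ≈ 4700 billion dollars.

around 4700 billion dollars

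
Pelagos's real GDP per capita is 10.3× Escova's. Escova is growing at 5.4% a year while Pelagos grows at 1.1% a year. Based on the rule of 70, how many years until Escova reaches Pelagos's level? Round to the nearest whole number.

≈ 55 years

The growth-rate gap is 5.4% − 1.1% = 4.3 percentage points.
So the ratio between them halves every 70/4.3 ≈ 16.28 years.
A 10.3× gap takes log₂(10.3) ≈ 3.36 halvings to close: 3.36 × 16.28 ≈ 55 years.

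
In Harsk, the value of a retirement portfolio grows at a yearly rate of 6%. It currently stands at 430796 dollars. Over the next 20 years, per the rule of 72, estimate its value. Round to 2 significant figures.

roughly 1400000 dollars

Doubling time ≈ 72/6 = 12.00 years.
20 years is 20/12.00 ≈ 1.67 doublings, a factor of 2^1.67 ≈ 3.18.
430796 × 3.18 ≈ 1400000 dollars.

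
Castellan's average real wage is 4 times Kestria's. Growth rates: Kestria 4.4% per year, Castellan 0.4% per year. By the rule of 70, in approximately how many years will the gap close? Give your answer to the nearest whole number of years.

Kestria gains on Castellan at 4.4% − 0.4% = 4 points a year.
At that relative rate the gap halves every 70/4 ≈ 17.50 years.
A 4 times gap closes after 2 halvings: 2 × 17.50 ≈ 35 years.

≈ 35 years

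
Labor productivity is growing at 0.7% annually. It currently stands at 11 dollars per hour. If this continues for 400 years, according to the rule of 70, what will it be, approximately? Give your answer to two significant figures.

It doubles every 70/0.7 ≈ 100.00 years, so 400 years is 4.00 doublings.
2^4.00 ≈ 16.00; 11 × 16.00 ≈ 180 dollars per hour.

180 dollars per hour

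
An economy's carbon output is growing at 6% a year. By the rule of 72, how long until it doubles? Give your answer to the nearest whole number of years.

around 12 years

At 6%, doubling takes about 72/6 = 12.00 years.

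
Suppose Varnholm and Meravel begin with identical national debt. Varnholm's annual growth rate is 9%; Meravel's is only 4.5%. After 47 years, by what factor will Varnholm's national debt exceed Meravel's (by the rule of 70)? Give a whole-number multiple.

roughly 8 times

Varnholm pulls ahead at 4.5 pp per year, so the ratio doubles every 70/4.5 ≈ 15.56 years.
In 47 years that's 3.02 doublings: 2^3.02 ≈ 8.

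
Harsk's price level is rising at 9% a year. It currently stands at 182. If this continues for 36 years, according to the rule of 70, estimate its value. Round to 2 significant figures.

about 4500

It doubles every 70/9 ≈ 7.78 years, so 36 years is 4.63 doublings.
2^4.63 ≈ 24.76; 182 × 24.76 ≈ 4500.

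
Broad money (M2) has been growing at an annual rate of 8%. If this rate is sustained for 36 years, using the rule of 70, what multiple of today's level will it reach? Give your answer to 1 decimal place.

Doubles every ≈ 8.75 years (70/8).
36 years is 4.11 doublings; 2^4.11 ≈ 17.3×.

≈ 17.3 times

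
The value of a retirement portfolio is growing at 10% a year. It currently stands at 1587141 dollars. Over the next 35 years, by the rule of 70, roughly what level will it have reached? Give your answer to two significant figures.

Doubling time ≈ 70/10 = 7.00 years.
35 years is 35/7.00 ≈ 5.00 doublings, a factor of 2^5.00 ≈ 32.00.
1587141 × 32.00 ≈ 51000000 dollars.

roughly 51000000 dollars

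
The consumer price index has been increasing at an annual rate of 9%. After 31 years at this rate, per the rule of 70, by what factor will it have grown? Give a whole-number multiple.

16 times

At 9% one doubling takes ≈ 7.78 years; 31 years is 4 of them, so ×16.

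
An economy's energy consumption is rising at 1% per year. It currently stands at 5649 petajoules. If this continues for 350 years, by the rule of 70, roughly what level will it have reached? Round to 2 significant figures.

roughly 180000 petajoules

It doubles every 70/1 ≈ 70.00 years, so 350 years is 5.00 doublings.
2^5.00 ≈ 32.00; 5649 × 32.00 ≈ 180000 petajoules.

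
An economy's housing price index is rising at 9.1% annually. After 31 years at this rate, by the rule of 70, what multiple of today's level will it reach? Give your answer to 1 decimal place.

16.3 times

Doubling time ≈ 70/9.1 = 7.69 years.
31 years / 7.69 ≈ 4.03 doublings → factor 2^4.03 ≈ 16.3.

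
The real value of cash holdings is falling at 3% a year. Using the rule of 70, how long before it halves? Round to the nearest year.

about 23 years

The rule works in reverse for decay: 70/3 ≈ 23.33 years to halve.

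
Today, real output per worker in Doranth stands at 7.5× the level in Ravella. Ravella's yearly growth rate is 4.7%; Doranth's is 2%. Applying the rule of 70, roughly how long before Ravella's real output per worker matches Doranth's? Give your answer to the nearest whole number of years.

approximately 75 years

What matters is the difference: 2.7 pp.
Rule of 70 on the gap: the ratio halves every 70/2.7 ≈ 25.93 years.
A 7.5× gap takes log₂(7.5) ≈ 2.91 halvings to close: 2.91 × 25.93 ≈ 75 years.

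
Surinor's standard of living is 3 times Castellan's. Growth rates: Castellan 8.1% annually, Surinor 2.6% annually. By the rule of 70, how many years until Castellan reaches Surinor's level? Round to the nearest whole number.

approximately 20 years

What matters is the difference: 5.5 pp.
Rule of 70 on the gap: the ratio halves every 70/5.5 ≈ 12.73 years.
A 3 times gap takes log₂(3) ≈ 1.58 halvings to close: 1.58 × 12.73 ≈ 20 years.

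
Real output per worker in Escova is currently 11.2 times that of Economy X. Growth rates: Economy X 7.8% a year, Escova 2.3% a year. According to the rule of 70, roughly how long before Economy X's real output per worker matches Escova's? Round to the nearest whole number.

What matters is the difference: 5.5 pp.
Rule of 70 on the gap: the ratio halves every 70/5.5 ≈ 12.73 years.
An 11.2 times gap takes log₂(11.2) ≈ 3.49 halvings to close: 3.49 × 12.73 ≈ 44 years.

around 44 years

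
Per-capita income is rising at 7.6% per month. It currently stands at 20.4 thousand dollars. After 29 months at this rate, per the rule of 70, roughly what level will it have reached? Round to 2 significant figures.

Doubling time ≈ 70/7.6 = 9.21 months.
29 months is 29/9.21 ≈ 3.15 doublings, a factor of 2^3.15 ≈ 8.88.
20.4 × 8.88 ≈ 180 thousand dollars.

180 thousand dollars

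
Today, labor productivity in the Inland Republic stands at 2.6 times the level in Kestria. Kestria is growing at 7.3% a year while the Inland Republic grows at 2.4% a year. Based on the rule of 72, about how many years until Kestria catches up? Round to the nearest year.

≈ 20 years

The growth-rate gap is 7.3% − 2.4% = 4.9 percentage points.
So the ratio between them halves every 72/4.9 ≈ 14.69 years.
A 2.6 times gap takes log₂(2.6) ≈ 1.38 halvings to close: 1.38 × 14.69 ≈ 20 years.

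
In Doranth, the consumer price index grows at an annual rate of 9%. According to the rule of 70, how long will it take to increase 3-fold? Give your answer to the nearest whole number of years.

One doubling takes 70/9 = 7.78 years.
Reaching 3× takes log₂(3) ≈ 1.58 doublings.
1.58 × 7.78 ≈ 12 years.

about 12 years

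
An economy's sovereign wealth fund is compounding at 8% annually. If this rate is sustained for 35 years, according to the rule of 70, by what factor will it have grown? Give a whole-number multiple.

Doubling time ≈ 70/8 = 8.75 years.
35/8.75 ≈ 4 doublings, so about 2^4 = 16×.

around 16 times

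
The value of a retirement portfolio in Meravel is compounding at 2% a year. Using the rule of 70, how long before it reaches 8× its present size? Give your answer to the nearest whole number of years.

about 105 years

At 2% it doubles every 70/2 ≈ 35.00 years.
Getting to 8× needs 3 doublings: 3 × 35.00 ≈ 105 years.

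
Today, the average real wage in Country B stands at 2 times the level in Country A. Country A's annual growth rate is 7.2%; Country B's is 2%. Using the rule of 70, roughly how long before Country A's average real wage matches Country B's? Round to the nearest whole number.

roughly 13 years

What matters is the difference: 5.2 pp.
Rule of 70 on the gap: the ratio halves every 70/5.2 ≈ 13.46 years.
A 2 times gap closes after 1 halving: 1 × 13.46 ≈ 13 years.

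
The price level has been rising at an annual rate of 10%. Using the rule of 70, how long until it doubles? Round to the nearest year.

Doubling time ≈ 70 / 10 = 7.00 years.

≈ 7 years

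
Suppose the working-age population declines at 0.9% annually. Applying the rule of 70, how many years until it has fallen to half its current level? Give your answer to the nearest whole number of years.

Falling at 0.9%, it halves about every 70/0.9 = 77.78 years.

approximately 78 years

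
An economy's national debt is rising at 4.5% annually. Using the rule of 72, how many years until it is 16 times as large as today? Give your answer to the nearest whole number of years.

One doubling takes 72/4.5 = 16.00 years.
Getting to 16× needs 4 doublings: 4 × 16.00 ≈ 64 years.

around 64 years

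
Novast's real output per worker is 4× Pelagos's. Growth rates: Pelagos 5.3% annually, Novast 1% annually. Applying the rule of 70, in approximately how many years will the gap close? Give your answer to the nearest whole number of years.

What matters is the difference: 4.3 pp.
Rule of 70 on the gap: the ratio halves every 70/4.3 ≈ 16.28 years.
A 4× gap closes after 2 halvings: 2 × 16.28 ≈ 33 years.

≈ 33 years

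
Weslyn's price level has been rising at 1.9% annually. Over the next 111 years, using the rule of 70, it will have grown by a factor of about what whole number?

At 1.9% one doubling takes ≈ 36.84 years; 111 years is 3 of them, so ×8.

about 8 times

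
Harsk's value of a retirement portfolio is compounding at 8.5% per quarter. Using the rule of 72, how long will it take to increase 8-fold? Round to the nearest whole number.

around 25 quarters

Doubling time ≈ 72/8.5 = 8.47 quarters.
Getting to 8× needs 3 doublings: 3 × 8.47 ≈ 25 quarters.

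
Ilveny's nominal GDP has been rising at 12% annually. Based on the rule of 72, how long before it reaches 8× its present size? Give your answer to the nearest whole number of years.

Doubling time ≈ 72/12 = 6.00 years.
8× is 3 doublings, so 3 × 6.00 ≈ 18 years.

18 years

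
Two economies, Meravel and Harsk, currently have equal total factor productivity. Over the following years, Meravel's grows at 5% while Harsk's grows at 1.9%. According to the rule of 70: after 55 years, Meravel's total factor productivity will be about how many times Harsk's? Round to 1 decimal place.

Only the 3.1-point difference matters.
70/3.1 ≈ 22.58 years per doubling of the ratio; 55 years gives 2.44 doublings, so ≈ 5.4×.

around 5.4 times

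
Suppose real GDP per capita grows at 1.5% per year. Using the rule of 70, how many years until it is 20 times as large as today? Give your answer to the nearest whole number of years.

Doubling time ≈ 70/1.5 = 46.67 years.
Reaching 20× takes log₂(20) ≈ 4.32 doublings.
4.32 × 46.67 ≈ 202 years.

202 years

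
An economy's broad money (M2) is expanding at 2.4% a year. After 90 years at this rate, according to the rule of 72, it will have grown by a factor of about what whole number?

72/2.4 ≈ 30.00 years per doubling.
90 years fits 3 doublings: 2^3 = 8.

around 8 times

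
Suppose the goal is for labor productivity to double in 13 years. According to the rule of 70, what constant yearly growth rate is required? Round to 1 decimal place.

around 5.4%

70 / 13 ≈ 5.38, so about 5.4% per year.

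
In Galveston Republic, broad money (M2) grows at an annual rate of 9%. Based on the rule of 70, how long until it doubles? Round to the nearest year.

At 9%, doubling takes about 70/9 = 7.78 years.

roughly 8 years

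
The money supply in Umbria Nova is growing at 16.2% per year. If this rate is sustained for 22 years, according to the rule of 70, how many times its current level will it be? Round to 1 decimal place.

Doubling time ≈ 70/16.2 = 4.32 years.
22 years / 4.32 ≈ 5.09 doublings → factor 2^5.09 ≈ 34.1.

about 34.1 times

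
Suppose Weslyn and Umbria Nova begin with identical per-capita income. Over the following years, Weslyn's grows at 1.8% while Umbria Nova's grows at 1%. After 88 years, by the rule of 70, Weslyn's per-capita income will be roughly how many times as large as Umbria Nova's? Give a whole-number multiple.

Rate gap = 1.8% − 1% = 0.8 points.
The ratio doubles every 70/0.8 ≈ 87.50 years.
88/87.50 ≈ 1.01 doublings → ratio ≈ 2^1.01 ≈ 2.

roughly 2 times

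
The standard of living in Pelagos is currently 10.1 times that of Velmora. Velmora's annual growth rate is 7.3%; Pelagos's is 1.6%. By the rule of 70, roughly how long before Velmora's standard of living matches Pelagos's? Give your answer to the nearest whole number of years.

Velmora gains on Pelagos at 7.3% − 1.6% = 5.7 points a year.
At that relative rate the gap halves every 70/5.7 ≈ 12.28 years.
A 10.1 times gap takes log₂(10.1) ≈ 3.34 halvings to close: 3.34 × 12.28 ≈ 41 years.

about 41 years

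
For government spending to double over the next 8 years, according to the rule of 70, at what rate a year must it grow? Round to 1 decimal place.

8.8%

70 / 8 ≈ 8.75, so about 8.8% a year.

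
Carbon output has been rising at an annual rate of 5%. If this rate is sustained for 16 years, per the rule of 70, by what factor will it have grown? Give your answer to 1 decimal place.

≈ 2.2 times

Doubles every ≈ 14.00 years (70/5).
16 years is 1.14 doublings; 2^1.14 ≈ 2.2×.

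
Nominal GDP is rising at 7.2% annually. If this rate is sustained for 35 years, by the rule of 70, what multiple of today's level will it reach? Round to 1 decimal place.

12.1 times

Doubling time ≈ 70/7.2 = 9.72 years.
35 years / 9.72 ≈ 3.60 doublings → factor 2^3.60 ≈ 12.1.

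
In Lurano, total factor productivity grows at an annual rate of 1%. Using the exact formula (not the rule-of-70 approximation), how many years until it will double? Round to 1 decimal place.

69.7 years

t = ln(2) / ln(1 + 0.01) = 0.6931 / 0.009950 ≈ 69.66.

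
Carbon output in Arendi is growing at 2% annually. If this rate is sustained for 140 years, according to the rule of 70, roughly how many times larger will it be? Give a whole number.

roughly 16 times

Doubling time ≈ 70/2 = 35.00 years.
140/35.00 ≈ 4 doublings, so about 2^4 = 16×.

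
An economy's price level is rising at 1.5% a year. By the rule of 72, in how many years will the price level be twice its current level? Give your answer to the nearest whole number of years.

about 48 years

Doubling time ≈ 72 / 1.5 = 48.00 years.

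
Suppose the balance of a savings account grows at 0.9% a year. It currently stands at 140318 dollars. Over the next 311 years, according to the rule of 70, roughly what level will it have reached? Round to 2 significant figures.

about 2200000 dollars

Doubling time ≈ 70/0.9 = 77.78 years.
311 years is 311/77.78 ≈ 4.00 doublings, a factor of 2^4.00 ≈ 16.00.
140318 × 16.00 ≈ 2200000 dollars.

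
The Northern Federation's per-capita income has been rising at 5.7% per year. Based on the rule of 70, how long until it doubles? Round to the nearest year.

70/5.7 ≈ 12.28, so it doubles roughly every 12 years.

around 12 years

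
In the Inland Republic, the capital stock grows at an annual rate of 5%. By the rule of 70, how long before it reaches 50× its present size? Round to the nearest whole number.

around 79 years

Doubling time ≈ 70/5 = 14.00 years.
Reaching 50× takes log₂(50) ≈ 5.64 doublings.
5.64 × 14.00 ≈ 79 years.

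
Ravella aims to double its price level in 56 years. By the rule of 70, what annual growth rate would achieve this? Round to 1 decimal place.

70 / 56 ≈ 1.25, so about 1.3% a year.

approximately 1.3%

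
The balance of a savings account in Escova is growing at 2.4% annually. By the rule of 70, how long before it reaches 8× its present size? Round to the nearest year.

approximately 88 years

Doubling time ≈ 70/2.4 = 29.17 years.
8 = 2^3, so 3 doublings → 88 years.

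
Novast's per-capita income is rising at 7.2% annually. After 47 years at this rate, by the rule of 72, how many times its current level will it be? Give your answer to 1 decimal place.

26.0 times

Doubling time ≈ 72/7.2 = 10.00 years.
47 years / 10.00 ≈ 4.70 doublings → factor 2^4.70 ≈ 26.0.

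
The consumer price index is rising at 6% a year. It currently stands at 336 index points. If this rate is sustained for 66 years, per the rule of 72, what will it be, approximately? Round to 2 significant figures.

≈ 15000 index points

Doubling time ≈ 72/6 = 12.00 years.
66 years is 66/12.00 ≈ 5.50 doublings, a factor of 2^5.50 ≈ 45.25.
336 × 45.25 ≈ 15000 index points.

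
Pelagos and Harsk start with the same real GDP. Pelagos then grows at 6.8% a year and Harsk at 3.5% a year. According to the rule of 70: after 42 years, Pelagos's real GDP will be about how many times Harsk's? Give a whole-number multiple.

Rate gap = 6.8% − 3.5% = 3.3 points.
The ratio doubles every 70/3.3 ≈ 21.21 years.
42/21.21 ≈ 1.98 doublings → ratio ≈ 2^1.98 ≈ 4.

4 times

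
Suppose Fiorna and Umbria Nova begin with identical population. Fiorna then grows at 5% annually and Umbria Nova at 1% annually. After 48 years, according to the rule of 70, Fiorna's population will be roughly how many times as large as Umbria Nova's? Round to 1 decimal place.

Fiorna pulls ahead at 4 pp per year, so the ratio doubles every 70/4 ≈ 17.50 years.
In 48 years that's 2.74 doublings: 2^2.74 ≈ 6.7.

6.7 times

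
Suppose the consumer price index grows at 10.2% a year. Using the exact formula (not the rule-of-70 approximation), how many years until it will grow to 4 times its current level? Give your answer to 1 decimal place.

t = ln(4) / ln(1 + 0.102) = 1.3863 / 0.097127 ≈ 14.27.

14.3 years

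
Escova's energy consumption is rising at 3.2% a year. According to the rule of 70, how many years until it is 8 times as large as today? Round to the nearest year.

around 66 years

At 3.2% it doubles every 70/3.2 ≈ 21.88 years.
8 = 2^3, so 3 doublings → 66 years.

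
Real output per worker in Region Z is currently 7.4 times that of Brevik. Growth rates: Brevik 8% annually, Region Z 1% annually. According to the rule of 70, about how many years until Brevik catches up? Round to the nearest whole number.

roughly 29 years

What matters is the difference: 7 pp.
Rule of 70 on the gap: the ratio halves every 70/7 ≈ 10.00 years.
A 7.4 times gap takes log₂(7.4) ≈ 2.89 halvings to close: 2.89 × 10.00 ≈ 29 years.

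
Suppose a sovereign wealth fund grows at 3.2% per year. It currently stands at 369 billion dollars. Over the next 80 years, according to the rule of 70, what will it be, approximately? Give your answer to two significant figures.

roughly 4700 billion dollars

Doubling time ≈ 70/3.2 = 21.88 years.
80 years is 80/21.88 ≈ 3.66 doublings, a factor of 2^3.66 ≈ 12.64.
369 × 12.64 ≈ 4700 billion dollars.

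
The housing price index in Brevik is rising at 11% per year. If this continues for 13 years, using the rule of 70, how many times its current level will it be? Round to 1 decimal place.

Doubling time ≈ 70/11 = 6.36 years.
13 years / 6.36 ≈ 2.04 doublings → factor 2^2.04 ≈ 4.1.

roughly 4.1 times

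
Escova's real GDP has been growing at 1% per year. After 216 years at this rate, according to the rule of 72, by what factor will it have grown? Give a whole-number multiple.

72/1 ≈ 72.00 years per doubling.
216 years fits 3 doublings: 2^3 = 8.

approximately 8 times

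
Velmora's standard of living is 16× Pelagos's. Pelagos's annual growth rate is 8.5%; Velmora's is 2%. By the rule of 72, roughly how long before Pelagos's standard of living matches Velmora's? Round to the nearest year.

approximately 44 years

The growth-rate gap is 8.5% − 2% = 6.5 percentage points.
So the ratio between them halves every 72/6.5 ≈ 11.08 years.
A 16× gap closes after 4 halvings: 4 × 11.08 ≈ 44 years.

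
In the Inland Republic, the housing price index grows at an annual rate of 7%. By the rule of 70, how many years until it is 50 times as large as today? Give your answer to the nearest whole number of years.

At 7% it doubles every 70/7 ≈ 10.00 years.
50× is log₂ 50 ≈ 5.64 doublings, so ≈ 5.64 × 10.00 = 56 years.

roughly 56 years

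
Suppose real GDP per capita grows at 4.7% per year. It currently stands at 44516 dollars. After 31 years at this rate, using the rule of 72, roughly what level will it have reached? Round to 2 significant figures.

around 180000 dollars

It doubles every 72/4.7 ≈ 15.32 years, so 31 years is 2.02 doublings.
2^2.02 ≈ 4.06; 44516 × 4.06 ≈ 180000 dollars.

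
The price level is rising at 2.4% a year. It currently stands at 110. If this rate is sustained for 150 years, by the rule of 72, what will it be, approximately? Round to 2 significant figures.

It doubles every 72/2.4 ≈ 30.00 years, so 150 years is 5.00 doublings.
2^5.00 ≈ 32.00; 110 × 32.00 ≈ 3500.

approximately 3500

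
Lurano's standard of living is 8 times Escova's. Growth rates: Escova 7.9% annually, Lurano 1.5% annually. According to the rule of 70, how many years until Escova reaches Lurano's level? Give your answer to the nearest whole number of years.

Escova gains on Lurano at 7.9% − 1.5% = 6.4 points a year.
At that relative rate the gap halves every 70/6.4 ≈ 10.94 years.
An 8 times gap closes after 3 halvings: 3 × 10.94 ≈ 33 years.

roughly 33 years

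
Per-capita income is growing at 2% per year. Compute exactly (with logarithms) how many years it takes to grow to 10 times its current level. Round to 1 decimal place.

116.3 years

t = ln(10) / ln(1 + 0.02) = 2.3026 / 0.019803 ≈ 116.28.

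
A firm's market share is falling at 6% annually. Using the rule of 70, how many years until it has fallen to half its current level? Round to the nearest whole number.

around 12 years

The rule works in reverse for decay: 70/6 ≈ 11.67 years to halve.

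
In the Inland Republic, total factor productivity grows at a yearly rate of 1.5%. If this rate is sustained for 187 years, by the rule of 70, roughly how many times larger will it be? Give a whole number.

Doubling time ≈ 70/1.5 = 46.67 years.
187/46.67 ≈ 4 doublings, so about 2^4 = 16×.

about 16 times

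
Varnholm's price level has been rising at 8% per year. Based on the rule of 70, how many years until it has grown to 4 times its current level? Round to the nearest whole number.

Doubling time ≈ 70/8 = 8.75 years.
4 = 2^2, so 2 doublings → 18 years.

≈ 18 years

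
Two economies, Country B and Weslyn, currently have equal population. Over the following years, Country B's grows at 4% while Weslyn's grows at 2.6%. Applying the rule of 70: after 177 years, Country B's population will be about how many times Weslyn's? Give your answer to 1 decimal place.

≈ 11.6 times

Only the 1.4-point difference matters.
70/1.4 ≈ 50.00 years per doubling of the ratio; 177 years gives 3.54 doublings, so ≈ 11.6×.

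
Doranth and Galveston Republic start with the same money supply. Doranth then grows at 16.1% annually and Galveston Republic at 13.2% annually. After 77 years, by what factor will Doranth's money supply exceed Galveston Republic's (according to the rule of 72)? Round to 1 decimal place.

8.6 times

Rate gap = 16.1% − 13.2% = 2.9 points.
The ratio doubles every 72/2.9 ≈ 24.83 years.
77/24.83 ≈ 3.10 doublings → ratio ≈ 2^3.10 ≈ 8.6.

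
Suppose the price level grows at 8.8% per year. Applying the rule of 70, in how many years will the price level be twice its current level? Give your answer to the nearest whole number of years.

≈ 8 years

At 8.8%, doubling takes about 70/8.8 = 7.95 years.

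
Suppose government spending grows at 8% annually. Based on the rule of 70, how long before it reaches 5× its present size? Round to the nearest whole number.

20 years

Doubling time ≈ 70/8 = 8.75 years.
Reaching 5× takes log₂(5) ≈ 2.32 doublings.
2.32 × 8.75 ≈ 20 years.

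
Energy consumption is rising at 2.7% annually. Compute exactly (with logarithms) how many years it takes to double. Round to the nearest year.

t = ln(2) / ln(1 + 0.027) = 0.6931 / 0.026642 ≈ 26.02.
≈ 26 years.

26 years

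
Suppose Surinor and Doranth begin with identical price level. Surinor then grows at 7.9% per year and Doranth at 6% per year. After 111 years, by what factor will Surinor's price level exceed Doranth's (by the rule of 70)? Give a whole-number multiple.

approximately 8 times

Surinor pulls ahead at 1.9 pp per year, so the ratio doubles every 70/1.9 ≈ 36.84 years.
In 111 years that's 3.01 doublings: 2^3.01 ≈ 8.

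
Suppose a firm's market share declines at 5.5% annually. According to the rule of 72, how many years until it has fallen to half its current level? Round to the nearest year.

Halving time ≈ 72 / 5.5 = 13.09 → 13 years.

about 13 years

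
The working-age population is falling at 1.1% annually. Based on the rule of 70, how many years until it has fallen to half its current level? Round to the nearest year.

Halving time ≈ 70 / 1.1 = 63.64 → 64 years.

roughly 64 years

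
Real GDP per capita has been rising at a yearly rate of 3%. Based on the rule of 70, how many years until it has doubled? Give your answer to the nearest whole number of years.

At 3%, doubling takes about 70/3 = 23.33 years.

≈ 23 years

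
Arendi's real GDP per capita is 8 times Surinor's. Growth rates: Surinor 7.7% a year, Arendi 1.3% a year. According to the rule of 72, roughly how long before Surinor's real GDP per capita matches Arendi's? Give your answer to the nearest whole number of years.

What matters is the difference: 6.4 pp.
Rule of 72 on the gap: the ratio halves every 72/6.4 ≈ 11.25 years.
An 8 times gap closes after 3 halvings: 3 × 11.25 ≈ 34 years.

around 34 years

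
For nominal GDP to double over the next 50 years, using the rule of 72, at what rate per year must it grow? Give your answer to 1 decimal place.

72 / 50 ≈ 1.44, so about 1.4% per year.

1.4% per year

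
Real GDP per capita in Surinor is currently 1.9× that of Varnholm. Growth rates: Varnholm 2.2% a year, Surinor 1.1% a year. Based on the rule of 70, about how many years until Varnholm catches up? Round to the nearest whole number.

approximately 59 years

Varnholm gains on Surinor at 2.2% − 1.1% = 1.1 points a year.
At that relative rate the gap halves every 70/1.1 ≈ 63.64 years.
A 1.9× gap takes log₂(1.9) ≈ 0.93 halvings to close: 0.93 × 63.64 ≈ 59 years.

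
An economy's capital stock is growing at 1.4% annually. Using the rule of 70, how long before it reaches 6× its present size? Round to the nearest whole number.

One doubling takes 70/1.4 = 50.00 years.
6× is log₂ 6 ≈ 2.58 doublings, so ≈ 2.58 × 50.00 = 129 years.

129 years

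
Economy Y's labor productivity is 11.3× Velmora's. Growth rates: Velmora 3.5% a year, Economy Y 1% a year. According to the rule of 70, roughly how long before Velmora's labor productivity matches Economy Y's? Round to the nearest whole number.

The growth-rate gap is 3.5% − 1% = 2.5 percentage points.
So the ratio between them halves every 70/2.5 ≈ 28.00 years.
An 11.3× gap takes log₂(11.3) ≈ 3.50 halvings to close: 3.50 × 28.00 ≈ 98 years.

approximately 98 years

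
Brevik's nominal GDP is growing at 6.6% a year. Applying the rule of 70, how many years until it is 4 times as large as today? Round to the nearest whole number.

roughly 21 years

One doubling takes 70/6.6 = 10.61 years.
Getting to 4× needs 2 doublings: 2 × 10.61 ≈ 21 years.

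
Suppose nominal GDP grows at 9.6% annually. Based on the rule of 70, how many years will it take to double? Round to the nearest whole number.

roughly 7 years

70/9.6 ≈ 7.29, so it doubles roughly every 7 years.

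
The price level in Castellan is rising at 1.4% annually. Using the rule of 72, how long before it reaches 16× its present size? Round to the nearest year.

One doubling takes 72/1.4 = 51.43 years.
16 = 2^4, so 4 doublings → 206 years.

206 years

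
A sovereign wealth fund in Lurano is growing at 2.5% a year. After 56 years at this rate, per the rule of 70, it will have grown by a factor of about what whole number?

about 4 times

Doubling time ≈ 70/2.5 = 28.00 years.
56/28.00 ≈ 2 doublings, so about 2^2 = 4×.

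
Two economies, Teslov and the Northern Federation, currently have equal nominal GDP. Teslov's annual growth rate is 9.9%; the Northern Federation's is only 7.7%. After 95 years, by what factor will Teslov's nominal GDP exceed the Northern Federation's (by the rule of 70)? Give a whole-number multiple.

8 times

Only the 2.2-point difference matters.
70/2.2 ≈ 31.82 years per doubling of the ratio; 95 years gives 2.99 doublings, so ≈ 8×.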